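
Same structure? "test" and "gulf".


Pattern of "test": [0, 1, 2, 0]
Pattern of "gulf": [0, 1, 2, 3]
Patterns do not match
Same pattern = No


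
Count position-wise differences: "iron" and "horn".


Comparing character by character (same length = 4):
  Pos 0: 'i' vs 'h' !=
  Pos 1: 'r' vs 'o' !=
  Pos 2: 'o' vs 'r' !=
  Pos 3: 'n' vs 'n' =
Hamming distance = 3


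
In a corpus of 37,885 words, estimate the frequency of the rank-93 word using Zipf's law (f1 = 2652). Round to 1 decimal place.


Zipf's law: f(r) = f(1) / r
f(1) = 2652
f(93) = 2652 / 93
= 28.5 occurrences


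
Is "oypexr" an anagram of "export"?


Word 1: "export" → sorted: eoprtx
Word 2: "oypexr" → sorted: eoprxy
Same letters? eoprtx != eoprxy
Anagram = No


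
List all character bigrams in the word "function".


Word: "function" (length 8)
Number of bigrams = 8 - 2 + 1 = 7
  Position 0: "fu"
  Position 1: "un"
  Position 2: "nc"
  Position 3: "ct"
  Position 4: "ti"
  Position 5: "io"
  Position 6: "on"
Bigrams = "fu", "un", "nc", "ct", "ti", "io", "on"


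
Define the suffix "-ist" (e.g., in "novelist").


Suffix: -ist
Example: novelist = novel + -ist
Meaning = one who practices


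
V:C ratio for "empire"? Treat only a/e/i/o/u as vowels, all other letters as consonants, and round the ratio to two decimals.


Word: "empire"
Vowels (a,e,i,o,u): 3
Consonants: 3
Ratio = 3/3
= 1.00


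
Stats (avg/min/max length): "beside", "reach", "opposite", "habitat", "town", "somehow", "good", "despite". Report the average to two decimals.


Lengths: "beside"=6, "reach"=5, "opposite"=8, "habitat"=7, "town"=4, "somehow"=7, "good"=4, "despite"=7
Sum = 48, Count = 8
Average = 48/8 = 6.00
= avg=6.00, min=4, max=8


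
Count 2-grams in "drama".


Word: "drama" (length 5)
Number of 2-grams = length - 2 + 1 = 5 - 2 + 1
= 4


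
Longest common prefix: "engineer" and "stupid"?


Word 1: "engineer"
Word 2: "stupid"
Comparing from start:
  Pos 0: 'e' != 's' (stop)
LCP = "" (length 0)


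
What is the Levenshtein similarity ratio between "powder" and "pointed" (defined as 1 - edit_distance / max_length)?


Word 1: "powder" (length 6)
Word 2: "pointed" (length 7)
One optimal edit sequence:
  1. keep 'p'
  2. keep 'o'
  3. insert 'i'  (+1)
  4. substitute 'w' -> 'n'  (+1)
  5. substitute 'd' -> 't'  (+1)
  6. keep 'e'
  7. substitute 'r' -> 'd'  (+1)
Edit distance = 4
Max length = max(6, 7) = 7
Similarity = 1 - 4/7
= 0.4286


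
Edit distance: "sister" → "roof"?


Word 1: "sister" (length 6)
Word 2: "roof" (length 4)
One optimal edit sequence (insert/delete/substitute each cost 1):
  1. delete 's'  (+1)
  2. delete 'i'  (+1)
  3. substitute 's' -> 'r'  (+1)
  4. substitute 't' -> 'o'  (+1)
  5. substitute 'e' -> 'o'  (+1)
  6. substitute 'r' -> 'f'  (+1)
Total edit operations: 6
Edit distance = 6


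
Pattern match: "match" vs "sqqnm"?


Pattern of "match": [0, 1, 2, 3, 4]
Pattern of "sqqnm": [0, 1, 1, 2, 3]
Patterns do not match
Same pattern = No


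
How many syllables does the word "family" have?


Word: "family"
Syllable breakdown: fam / i / ly
Counting: 3 parts
= 3 syllables


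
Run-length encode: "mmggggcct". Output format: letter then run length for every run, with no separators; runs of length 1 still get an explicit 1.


String: "mmggggcct"
Scanning for consecutive runs:
  'm' x 2
  'g' x 4
  'c' x 2
  't' x 1
RLE = "m2g4c2t1"


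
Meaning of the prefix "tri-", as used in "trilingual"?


Prefix: tri-
Example: trilingual (tri- + lingual)
Meaning = three


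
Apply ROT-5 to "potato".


Word: "potato"
Shift: 5
Each letter → (letter + shift) mod 26:
  'p' (15) + 5 = 20 → 'u'
  'o' (14) + 5 = 19 → 't'
  't' (19) + 5 = 24 → 'y'
  'a' (0) + 5 = 5 → 'f'
  't' (19) + 5 = 24 → 'y'
  'o' (14) + 5 = 19 → 't'
Result = "utyfyt"


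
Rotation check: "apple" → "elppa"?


Word: "apple", Candidate: "elppa"
Method: check if candidate is substring of word+word
"appleapple" contains "elppa"? No
Is rotation = No


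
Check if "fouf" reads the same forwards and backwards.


Word: "fouf"
Reversed: "fuof"
Forward == Backward? fouf != fuof
Palindrome = No


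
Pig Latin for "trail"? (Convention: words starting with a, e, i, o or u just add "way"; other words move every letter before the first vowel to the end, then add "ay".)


Word: "trail"
Starts with consonant(s) → move to end, add 'ay'
Consonant cluster: "tr"
Pig Latin = "ailtray"


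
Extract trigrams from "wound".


Word: "wound" (length 5)
Number of trigrams = 5 - 3 + 1 = 3
  Position 0: "wou"
  Position 1: "oun"
  Position 2: "und"
Trigrams = "wou", "oun", "und"


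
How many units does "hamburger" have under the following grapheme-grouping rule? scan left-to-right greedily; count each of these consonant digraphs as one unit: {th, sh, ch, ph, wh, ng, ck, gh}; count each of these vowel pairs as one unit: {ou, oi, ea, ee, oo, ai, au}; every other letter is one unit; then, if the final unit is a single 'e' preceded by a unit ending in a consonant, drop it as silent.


Word: "hamburger" (9 letters)
Left-to-right scan:
  (1) 'h' (letter)
  (2) 'a' (letter)
  (3) 'm' (letter)
  (4) 'b' (letter)
  (5) 'u' (letter)
  (6) 'r' (letter)
  (7) 'g' (letter)
  (8) 'e' (letter)
  (9) 'r' (letter)
Units from scan: 9
Sound units = 9 units


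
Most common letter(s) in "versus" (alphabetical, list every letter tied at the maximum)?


Word: "versus"
Letter counts:
  'e': 1
  'r': 1
  's': 2
  'u': 1
  'v': 1
Maximum count = 2
Most frequent = 's' (2 times each)


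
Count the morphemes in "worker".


Word: "worker"
Morphemes: work | -er
Each morpheme carries meaning
= 2 morphemes


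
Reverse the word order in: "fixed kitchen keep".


Original: "fixed kitchen keep"
Words (1..n): fixed | kitchen | keep
Reversed (n..1): keep | kitchen | fixed
Result = "keep kitchen fixed"


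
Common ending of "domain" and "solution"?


Word 1: "domain"
Word 2: "solution"
Comparing from end:
  Pos -1: 'n' == 'n'
  Pos -2: 'i' != 'o' (stop)
LCS = "n" (length 1)


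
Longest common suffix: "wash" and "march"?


Word 1: "wash"
Word 2: "march"
Comparing from end:
  Pos -1: 'h' == 'h'
  Pos -2: 's' != 'c' (stop)
LCS = "h" (length 1)


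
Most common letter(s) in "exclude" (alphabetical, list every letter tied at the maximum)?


Word: "exclude"
Letter counts:
  'c': 1
  'd': 1
  'e': 2
  'l': 1
  'u': 1
  'x': 1
Maximum count = 2
Most frequent = 'e' (2 times each)


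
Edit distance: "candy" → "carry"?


Word 1: "candy" (length 5)
Word 2: "carry" (length 5)
One optimal edit sequence (insert/delete/substitute each cost 1):
  1. keep 'c'
  2. keep 'a'
  3. substitute 'n' -> 'r'  (+1)
  4. substitute 'd' -> 'r'  (+1)
  5. keep 'y'
Total edit operations: 2
Edit distance = 2


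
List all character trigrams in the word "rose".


Word: "rose" (length 4)
Number of trigrams = 4 - 3 + 1 = 2
  Position 0: "ros"
  Position 1: "ose"
Trigrams = "ros", "ose"


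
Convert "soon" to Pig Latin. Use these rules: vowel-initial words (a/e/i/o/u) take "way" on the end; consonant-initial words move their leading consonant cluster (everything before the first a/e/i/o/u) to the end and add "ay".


Word: "soon"
Starts with consonant(s) → move to end, add 'ay'
Consonant cluster: "s"
Pig Latin = "oonsay"


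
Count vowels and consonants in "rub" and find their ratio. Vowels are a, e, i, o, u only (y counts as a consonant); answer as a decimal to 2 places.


Word: "rub"
Vowels (a,e,i,o,u): 1
Consonants: 2
Ratio = 1/2
= 0.50


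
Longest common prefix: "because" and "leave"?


Word 1: "because"
Word 2: "leave"
Comparing from start:
  Pos 0: 'b' != 'l' (stop)
LCP = "" (length 0)


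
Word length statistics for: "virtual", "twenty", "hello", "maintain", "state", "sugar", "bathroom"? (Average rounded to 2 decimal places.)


Lengths: "virtual"=7, "twenty"=6, "hello"=5, "maintain"=8, "state"=5, "sugar"=5, "bathroom"=8
Sum = 44, Count = 7
Average = 44/7 = 6.29
= avg=6.29, min=5, max=8


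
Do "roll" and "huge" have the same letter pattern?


Pattern of "roll": [0, 1, 2, 2]
Pattern of "huge": [0, 1, 2, 3]
Patterns do not match
Same pattern = No


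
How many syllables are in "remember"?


Word: "remember"
Syllable breakdown: re / mem / ber
Counting: 3 parts
= 3 syllables


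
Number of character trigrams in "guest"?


Word: "guest" (length 5)
Number of 3-grams = length - 3 + 1 = 5 - 3 + 1
= 3


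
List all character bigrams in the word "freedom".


Word: "freedom" (length 7)
Number of bigrams = 7 - 2 + 1 = 6
  Position 0: "fr"
  Position 1: "re"
  Position 2: "ee"
  Position 3: "ed"
  Position 4: "do"
  Position 5: "om"
Bigrams = "fr", "re", "ee", "ed", "do", "om"


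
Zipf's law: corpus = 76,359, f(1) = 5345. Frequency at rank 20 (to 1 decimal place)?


Zipf's law: f(r) = f(1) / r
f(1) = 5345
f(20) = 5345 / 20
= 267.3 occurrences


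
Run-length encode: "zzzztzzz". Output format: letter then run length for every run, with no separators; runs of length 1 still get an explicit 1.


String: "zzzztzzz"
Scanning for consecutive runs:
  'z' x 4
  't' x 1
  'z' x 3
RLE = "z4t1z3"


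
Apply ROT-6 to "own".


Word: "own"
Shift: 6
Each letter → (letter + shift) mod 26:
  'o' (14) + 6 = 20 → 'u'
  'w' (22) + 6 = 2 → 'c'
  'n' (13) + 6 = 19 → 't'
Result = "uct"


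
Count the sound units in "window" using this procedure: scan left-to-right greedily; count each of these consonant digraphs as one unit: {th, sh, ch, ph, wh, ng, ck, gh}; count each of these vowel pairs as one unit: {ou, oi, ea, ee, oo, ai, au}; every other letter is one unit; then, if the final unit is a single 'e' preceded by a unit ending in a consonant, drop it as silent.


Word: "window" (6 letters)
Left-to-right scan:
  1. 'w' (letter)
  2. 'i' (letter)
  3. 'n' (letter)
  4. 'd' (letter)
  5. 'o' (letter)
  6. 'w' (letter)
Units from scan: 6
Sound units = 6 units


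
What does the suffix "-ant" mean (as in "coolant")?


Suffix: -ant
Example: coolant (cool + -ant)
Meaning = one who / that which


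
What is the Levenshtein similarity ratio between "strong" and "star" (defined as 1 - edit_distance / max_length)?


Word 1: "strong" (length 6)
Word 2: "star" (length 4)
One optimal edit sequence:
  1. keep 's'
  2. keep 't'
  3. delete 'r'  (+1)
  4. delete 'o'  (+1)
  5. substitute 'n' -> 'a'  (+1)
  6. substitute 'g' -> 'r'  (+1)
Edit distance = 4
Max length = max(6, 4) = 6
Similarity = 1 - 4/6
= 0.3333


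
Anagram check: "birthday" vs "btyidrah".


Word 1: "birthday" → sorted: abdhirty
Word 2: "btyidrah" → sorted: abdhirty
Same letters? abdhirty == abdhirty
Anagram = Yes


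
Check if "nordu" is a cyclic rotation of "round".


Word: "round", Candidate: "nordu"
Method: check if candidate is substring of word+word
"roundround" contains "nordu"? No
Is rotation = No


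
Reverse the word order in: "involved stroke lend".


Original: "involved stroke lend"
Words (1..n): involved | stroke | lend
Reversed (n..1): lend | stroke | involved
Result = "lend stroke involved"


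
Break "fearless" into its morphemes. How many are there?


Word: "fearless"
Morphemes: fear + -less
Each morpheme carries meaning
= 2 morphemes


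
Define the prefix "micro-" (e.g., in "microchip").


Prefix: micro-
As in: microchip -> micro- + chip
Meaning = small


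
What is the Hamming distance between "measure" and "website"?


Comparing character by character (same length = 7):
  Pos 0: 'm' vs 'w' !=
  Pos 1: 'e' vs 'e' =
  Pos 2: 'a' vs 'b' !=
  Pos 3: 's' vs 's' =
  Pos 4: 'u' vs 'i' !=
  Pos 5: 'r' vs 't' !=
  Pos 6: 'e' vs 'e' =
Hamming distance = 4


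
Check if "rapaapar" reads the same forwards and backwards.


Word: "rapaapar"
Reversed: "rapaapar"
Forward == Backward? rapaapar == rapaapar
Palindrome = Yes


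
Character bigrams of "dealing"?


Word: "dealing" (length 7)
Number of bigrams = 7 - 2 + 1 = 6
  Position 0: "de"
  Position 1: "ea"
  Position 2: "al"
  Position 3: "li"
  Position 4: "in"
  Position 5: "ng"
Bigrams = "de", "ea", "al", "li", "in", "ng"


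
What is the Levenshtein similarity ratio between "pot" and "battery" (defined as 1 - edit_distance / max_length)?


Word 1: "pot" (length 3)
Word 2: "battery" (length 7)
One optimal edit sequence:
  1. insert 'b'  (+1)
  2. substitute 'p' -> 'a'  (+1)
  3. substitute 'o' -> 't'  (+1)
  4. keep 't'
  5. insert 'e'  (+1)
  6. insert 'r'  (+1)
  7. insert 'y'  (+1)
Edit distance = 6
Max length = max(3, 7) = 7
Similarity = 1 - 6/7
= 0.1429


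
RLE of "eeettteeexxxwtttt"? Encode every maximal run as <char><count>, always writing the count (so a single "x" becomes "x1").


String: "eeettteeexxxwtttt"
Scanning for consecutive runs:
  'e' x 3
  't' x 3
  'e' x 3
  'x' x 3
  'w' x 1
  't' x 4
RLE = "e3t3e3x3w1t4"


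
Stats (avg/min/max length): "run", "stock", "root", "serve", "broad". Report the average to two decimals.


Lengths: "run"=3, "stock"=5, "root"=4, "serve"=5, "broad"=5
Sum = 22, Count = 5
Average = 22/5 = 4.40
= avg=4.40, min=3, max=5


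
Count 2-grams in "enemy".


Word: "enemy" (length 5)
Number of 2-grams = length - 2 + 1 = 5 - 2 + 1
= 4


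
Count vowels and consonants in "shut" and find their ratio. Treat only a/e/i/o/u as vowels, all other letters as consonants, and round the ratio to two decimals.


Word: "shut"
Vowels (a,e,i,o,u): 1
Consonants: 3
Ratio = 1/3
= 0.33


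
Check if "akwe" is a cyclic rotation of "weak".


Word: "weak", Candidate: "akwe"
Method: check if candidate is substring of word+word
"weakweak" contains "akwe"? Yes
Is rotation = Yes


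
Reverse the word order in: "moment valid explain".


Original: "moment valid explain"
Words (1..n): moment | valid | explain
Reversed (n..1): explain | valid | moment
Result = "explain valid moment"


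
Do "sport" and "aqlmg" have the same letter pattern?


Pattern of "sport": [0, 1, 2, 3, 4]
Pattern of "aqlmg": [0, 1, 2, 3, 4]
Patterns match
Same pattern = Yes


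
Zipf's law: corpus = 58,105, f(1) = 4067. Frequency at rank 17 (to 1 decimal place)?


Zipf's law: f(r) = f(1) / r
f(1) = 4067
f(17) = 4067 / 17
= 239.2 occurrences


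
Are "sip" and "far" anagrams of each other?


Word 1: "sip" → sorted: ips
Word 2: "far" → sorted: afr
Same letters? ips != afr
Anagram = No


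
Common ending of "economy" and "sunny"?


Word 1: "economy"
Word 2: "sunny"
Comparing from end:
  Pos -1: 'y' == 'y'
  Pos -2: 'm' != 'n' (stop)
LCS = "y" (length 1)


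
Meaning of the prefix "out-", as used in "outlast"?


Prefix: out-
Example: outlast = out- + last
Meaning = surpass


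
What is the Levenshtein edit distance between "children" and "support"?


Word 1: "children" (length 8)
Word 2: "support" (length 7)
One optimal edit sequence (insert/delete/substitute each cost 1):
  1. substitute 'c' -> 's'  (+1)
  2. substitute 'h' -> 'u'  (+1)
  3. substitute 'i' -> 'p'  (+1)
  4. substitute 'l' -> 'p'  (+1)
  5. substitute 'd' -> 'o'  (+1)
  6. keep 'r'
  7. delete 'e'  (+1)
  8. substitute 'n' -> 't'  (+1)
Total edit operations: 7
Edit distance = 7


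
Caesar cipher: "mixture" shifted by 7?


Word: "mixture"
Shift: 7
Each letter → (letter + shift) mod 26:
  'm' (12) + 7 = 19 → 't'
  'i' (8) + 7 = 15 → 'p'
  'x' (23) + 7 = 4 → 'e'
  't' (19) + 7 = 0 → 'a'
  'u' (20) + 7 = 1 → 'b'
  'r' (17) + 7 = 24 → 'y'
  'e' (4) + 7 = 11 → 'l'
Result = "tpeabyl"


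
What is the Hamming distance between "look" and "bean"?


Comparing character by character (same length = 4):
  Pos 0: 'l' vs 'b' !=
  Pos 1: 'o' vs 'e' !=
  Pos 2: 'o' vs 'a' !=
  Pos 3: 'k' vs 'n' !=
Hamming distance = 4


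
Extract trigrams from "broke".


Word: "broke" (length 5)
Number of trigrams = 5 - 3 + 1 = 3
  Position 0: "bro"
  Position 1: "rok"
  Position 2: "oke"
Trigrams = "bro", "rok", "oke"


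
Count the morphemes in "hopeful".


Word: "hopeful"
Morphemes: hope / -ful
Each morpheme carries meaning
= 2 morphemes


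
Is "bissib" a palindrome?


Word: "bissib"
Reversed: "bissib"
Forward == Backward? bissib == bissib
Palindrome = Yes


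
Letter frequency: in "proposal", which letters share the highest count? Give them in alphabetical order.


Word: "proposal"
Letter counts:
  'a': 1
  'l': 1
  'o': 2
  'p': 2
  'r': 1
  's': 1
Maximum count = 2
Most frequent = 'o', 'p' (2 times each)


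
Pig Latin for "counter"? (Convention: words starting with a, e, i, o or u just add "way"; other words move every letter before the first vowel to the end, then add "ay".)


Word: "counter"
Starts with consonant(s) → move to end, add 'ay'
Consonant cluster: "c"
Pig Latin = "ountercay"


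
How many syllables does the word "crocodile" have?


Word: "crocodile"
Syllable breakdown: croc / o / dile
Counting: 3 parts
= 3 syllables


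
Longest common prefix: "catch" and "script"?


Word 1: "catch"
Word 2: "script"
Comparing from start:
  Pos 0: 'c' != 's' (stop)
LCP = "" (length 0)


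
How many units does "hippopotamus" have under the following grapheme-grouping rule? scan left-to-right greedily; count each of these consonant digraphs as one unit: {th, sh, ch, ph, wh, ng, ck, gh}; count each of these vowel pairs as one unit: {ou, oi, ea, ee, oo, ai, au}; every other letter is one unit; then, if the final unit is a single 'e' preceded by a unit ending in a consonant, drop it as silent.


Word: "hippopotamus" (12 letters)
Left-to-right scan:
  1. 'h' (letter)
  2. 'i' (letter)
  3. 'p' (letter)
  4. 'p' (letter)
  5. 'o' (letter)
  6. 'p' (letter)
  7. 'o' (letter)
  8. 't' (letter)
  9. 'a' (letter)
  10. 'm' (letter)
  11. 'u' (letter)
  12. 's' (letter)
Units from scan: 12
Sound units = 12 units


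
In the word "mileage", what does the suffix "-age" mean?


Suffix: -age
Example: mileage = mile + -age
Meaning = result / collection


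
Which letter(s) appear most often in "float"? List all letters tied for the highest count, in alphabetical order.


Word: "float"
Letter counts:
  'a': 1
  'f': 1
  'l': 1
  'o': 1
  't': 1
Maximum count = 1
Most frequent = 'a', 'f', 'l', 'o', 't' (1 time each)


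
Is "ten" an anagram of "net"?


Word 1: "net" → sorted: ent
Word 2: "ten" → sorted: ent
Same letters? ent == ent
Anagram = Yes


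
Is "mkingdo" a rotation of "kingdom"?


Word: "kingdom", Candidate: "mkingdo"
Method: check if candidate is substring of word+word
"kingdomkingdom" contains "mkingdo"? Yes
Is rotation = Yes


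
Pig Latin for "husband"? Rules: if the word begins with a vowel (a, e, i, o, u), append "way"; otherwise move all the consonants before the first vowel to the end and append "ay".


Word: "husband"
Starts with consonant(s) → move to end, add 'ay'
Consonant cluster: "h"
Pig Latin = "usbandhay"


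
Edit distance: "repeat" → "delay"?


Word 1: "repeat" (length 6)
Word 2: "delay" (length 5)
One optimal edit sequence (insert/delete/substitute each cost 1):
  1. substitute 'r' -> 'd'  (+1)
  2. keep 'e'
  3. delete 'p'  (+1)
  4. substitute 'e' -> 'l'  (+1)
  5. keep 'a'
  6. substitute 't' -> 'y'  (+1)
Total edit operations: 4
Edit distance = 4


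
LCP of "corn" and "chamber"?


Word 1: "corn"
Word 2: "chamber"
Comparing from start:
  Pos 0: 'c' == 'c'
  Pos 1: 'o' != 'h' (stop)
LCP = "c" (length 1)


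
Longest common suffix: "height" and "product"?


Word 1: "height"
Word 2: "product"
Comparing from end:
  Pos -1: 't' == 't'
  Pos -2: 'h' != 'c' (stop)
LCS = "t" (length 1)


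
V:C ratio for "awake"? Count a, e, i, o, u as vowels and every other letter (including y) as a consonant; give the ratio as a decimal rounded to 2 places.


Word: "awake"
Vowels (a,e,i,o,u): 3
Consonants: 2
Ratio = 3/2
= 1.50


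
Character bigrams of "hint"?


Word: "hint" (length 4)
Number of bigrams = 4 - 2 + 1 = 3
  Position 0: "hi"
  Position 1: "in"
  Position 2: "nt"
Bigrams = "hi", "in", "nt"


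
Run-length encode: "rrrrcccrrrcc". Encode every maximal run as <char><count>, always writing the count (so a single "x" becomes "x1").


String: "rrrrcccrrrcc"
Scanning for consecutive runs:
  'r' x 4
  'c' x 3
  'r' x 3
  'c' x 2
RLE = "r4c3r3c2"


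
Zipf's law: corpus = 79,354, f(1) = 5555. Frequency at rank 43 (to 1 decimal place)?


Zipf's law: f(r) = f(1) / r
f(1) = 5555
f(43) = 5555 / 43
= 129.2 occurrences


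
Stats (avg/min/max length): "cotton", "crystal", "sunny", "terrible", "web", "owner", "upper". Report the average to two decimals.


Lengths: "cotton"=6, "crystal"=7, "sunny"=5, "terrible"=8, "web"=3, "owner"=5, "upper"=5
Sum = 39, Count = 7
Average = 39/7 = 5.57
= avg=5.57, min=3, max=8


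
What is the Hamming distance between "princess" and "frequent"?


Comparing character by character (same length = 8):
  Pos 0: 'p' vs 'f' !=
  Pos 1: 'r' vs 'r' =
  Pos 2: 'i' vs 'e' !=
  Pos 3: 'n' vs 'q' !=
  Pos 4: 'c' vs 'u' !=
  Pos 5: 'e' vs 'e' =
  Pos 6: 's' vs 'n' !=
  Pos 7: 's' vs 't' !=
Hamming distance = 6


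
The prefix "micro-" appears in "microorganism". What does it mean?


Prefix: micro-
Example: microorganism = micro- + organism
Meaning = small


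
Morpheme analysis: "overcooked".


Word: "overcooked"
Morphemes: over- | cook | -ed
Each morpheme carries meaning
= 3 morphemes


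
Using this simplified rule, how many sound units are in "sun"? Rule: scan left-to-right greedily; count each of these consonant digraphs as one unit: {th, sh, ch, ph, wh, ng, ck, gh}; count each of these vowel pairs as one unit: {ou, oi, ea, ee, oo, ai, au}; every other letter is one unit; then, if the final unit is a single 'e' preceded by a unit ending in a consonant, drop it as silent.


Word: "sun" (3 letters)
Left-to-right scan:
  (1) 's' (letter)
  (2) 'u' (letter)
  (3) 'n' (letter)
Units from scan: 3
Sound units = 3 units


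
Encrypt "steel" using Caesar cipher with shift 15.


Word: "steel"
Shift: 15
Each letter → (letter + shift) mod 26:
  's' (18) + 15 = 7 → 'h'
  't' (19) + 15 = 8 → 'i'
  'e' (4) + 15 = 19 → 't'
  'e' (4) + 15 = 19 → 't'
  'l' (11) + 15 = 0 → 'a'
Result = "hitta"


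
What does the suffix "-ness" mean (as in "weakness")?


Suffix: -ness
As in: weakness -> weak + -ness
Meaning = state of being


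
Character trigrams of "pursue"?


Word: "pursue" (length 6)
Number of trigrams = 6 - 3 + 1 = 4
  Position 0: "pur"
  Position 1: "urs"
  Position 2: "rsu"
  Position 3: "sue"
Trigrams = "pur", "urs", "rsu", "sue"


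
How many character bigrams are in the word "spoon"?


Word: "spoon" (length 5)
Number of 2-grams = length - 2 + 1 = 5 - 2 + 1
= 4


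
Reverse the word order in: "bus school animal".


Original: "bus school animal"
Words (1..n): bus | school | animal
Reversed (n..1): animal | school | bus
Result = "animal school bus"


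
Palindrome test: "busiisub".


Word: "busiisub"
Reversed: "busiisub"
Forward == Backward? busiisub == busiisub
Palindrome = Yes


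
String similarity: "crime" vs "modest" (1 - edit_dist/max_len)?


Word 1: "crime" (length 5)
Word 2: "modest" (length 6)
One optimal edit sequence:
  1. insert 'm'  (+1)
  2. substitute 'c' -> 'o'  (+1)
  3. substitute 'r' -> 'd'  (+1)
  4. substitute 'i' -> 'e'  (+1)
  5. substitute 'm' -> 's'  (+1)
  6. substitute 'e' -> 't'  (+1)
Edit distance = 6
Max length = max(5, 6) = 6
Similarity = 1 - 6/6
= 0.0000


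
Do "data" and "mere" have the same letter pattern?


Pattern of "data": [0, 1, 2, 1]
Pattern of "mere": [0, 1, 2, 1]
Patterns match
Same pattern = Yes


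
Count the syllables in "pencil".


Word: "pencil"
Syllable breakdown: pen | cil
Counting: 2 parts
= 2 syllables


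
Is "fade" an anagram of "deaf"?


Word 1: "deaf" → sorted: adef
Word 2: "fade" → sorted: adef
Same letters? adef == adef
Anagram = Yes


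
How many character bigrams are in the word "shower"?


Word: "shower" (length 6)
Number of 2-grams = length - 2 + 1 = 6 - 2 + 1
= 5


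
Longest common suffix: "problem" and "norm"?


Word 1: "problem"
Word 2: "norm"
Comparing from end:
  Pos -1: 'm' == 'm'
  Pos -2: 'e' != 'r' (stop)
LCS = "m" (length 1)


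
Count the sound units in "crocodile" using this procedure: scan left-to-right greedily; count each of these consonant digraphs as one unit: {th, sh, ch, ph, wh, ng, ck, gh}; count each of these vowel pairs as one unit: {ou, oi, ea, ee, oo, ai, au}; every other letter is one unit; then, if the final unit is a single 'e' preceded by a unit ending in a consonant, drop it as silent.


Word: "crocodile" (9 letters)
Left-to-right scan:
  [1] 'c' (letter)
  [2] 'r' (letter)
  [3] 'o' (letter)
  [4] 'c' (letter)
  [5] 'o' (letter)
  [6] 'd' (letter)
  [7] 'i' (letter)
  [8] 'l' (letter)
  [9] 'e' (letter)
Units from scan: 9
Final unit is 'e' after a consonant -> drop as silent (-1)
Sound units = 8 units


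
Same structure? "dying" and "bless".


Pattern of "dying": [0, 1, 2, 3, 4]
Pattern of "bless": [0, 1, 2, 3, 3]
Patterns do not match
Same pattern = No


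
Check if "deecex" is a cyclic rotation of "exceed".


Word: "exceed", Candidate: "deecex"
Method: check if candidate is substring of word+word
"exceedexceed" contains "deecex"? No
Is rotation = No


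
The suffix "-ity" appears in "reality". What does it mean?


Suffix: -ity
Example: reality = real + -ity
Meaning = quality of


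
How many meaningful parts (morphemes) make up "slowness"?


Word: "slowness"
Morphemes: slow | -ness
Each morpheme carries meaning
= 2 morphemes


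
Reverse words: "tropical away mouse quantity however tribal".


Original: "tropical away mouse quantity however tribal"
Words (1..n): tropical | away | mouse | quantity | however | tribal
Reversed (n..1): tribal | however | quantity | mouse | away | tropical
Result = "tribal however quantity mouse away tropical"


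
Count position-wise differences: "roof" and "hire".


Comparing character by character (same length = 4):
  Pos 0: 'r' vs 'h' !=
  Pos 1: 'o' vs 'i' !=
  Pos 2: 'o' vs 'r' !=
  Pos 3: 'f' vs 'e' !=
Hamming distance = 4


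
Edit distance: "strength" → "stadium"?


Word 1: "strength" (length 8)
Word 2: "stadium" (length 7)
One optimal edit sequence (insert/delete/substitute each cost 1):
  1. keep 's'
  2. keep 't'
  3. delete 'r'  (+1)
  4. substitute 'e' -> 'a'  (+1)
  5. substitute 'n' -> 'd'  (+1)
  6. substitute 'g' -> 'i'  (+1)
  7. substitute 't' -> 'u'  (+1)
  8. substitute 'h' -> 'm'  (+1)
Total edit operations: 6
Edit distance = 6


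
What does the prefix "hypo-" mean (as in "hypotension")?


Prefix: hypo-
Example: hypotension = hypo- + tension
Meaning = under / below normal


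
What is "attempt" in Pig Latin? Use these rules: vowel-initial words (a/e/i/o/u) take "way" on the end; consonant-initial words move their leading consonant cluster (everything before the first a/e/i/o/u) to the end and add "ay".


Word: "attempt"
Starts with vowel → add 'way'
Pig Latin = "attemptway"


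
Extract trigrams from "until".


Word: "until" (length 5)
Number of trigrams = 5 - 3 + 1 = 3
  Position 0: "unt"
  Position 1: "nti"
  Position 2: "til"
Trigrams = "unt", "nti", "til"


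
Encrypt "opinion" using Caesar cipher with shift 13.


Word: "opinion"
Shift: 13
Each letter → (letter + shift) mod 26:
  'o' (14) + 13 = 1 → 'b'
  'p' (15) + 13 = 2 → 'c'
  'i' (8) + 13 = 21 → 'v'
  'n' (13) + 13 = 0 → 'a'
  'i' (8) + 13 = 21 → 'v'
  'o' (14) + 13 = 1 → 'b'
  'n' (13) + 13 = 0 → 'a'
Result = "bcvavba"


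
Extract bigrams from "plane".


Word: "plane" (length 5)
Number of bigrams = 5 - 2 + 1 = 4
  Position 0: "pl"
  Position 1: "la"
  Position 2: "an"
  Position 3: "ne"
Bigrams = "pl", "la", "an", "ne"


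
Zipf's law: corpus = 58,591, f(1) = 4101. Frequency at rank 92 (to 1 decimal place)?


Zipf's law: f(r) = f(1) / r
f(1) = 4101
f(92) = 4101 / 92
= 44.6 occurrences


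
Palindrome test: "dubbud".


Word: "dubbud"
Reversed: "dubbud"
Forward == Backward? dubbud == dubbud
Palindrome = Yes


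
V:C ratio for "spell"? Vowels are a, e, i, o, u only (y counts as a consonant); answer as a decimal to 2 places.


Word: "spell"
Vowels (a,e,i,o,u): 1
Consonants: 4
Ratio = 1/4
= 0.25


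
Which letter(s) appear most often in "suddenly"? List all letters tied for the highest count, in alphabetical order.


Word: "suddenly"
Letter counts:
  'd': 2
  'e': 1
  'l': 1
  'n': 1
  's': 1
  'u': 1
  'y': 1
Maximum count = 2
Most frequent = 'd' (2 times each)


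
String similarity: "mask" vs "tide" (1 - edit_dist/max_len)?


Word 1: "mask" (length 4)
Word 2: "tide" (length 4)
One optimal edit sequence:
  1. substitute 'm' -> 't'  (+1)
  2. substitute 'a' -> 'i'  (+1)
  3. substitute 's' -> 'd'  (+1)
  4. substitute 'k' -> 'e'  (+1)
Edit distance = 4
Max length = max(4, 4) = 4
Similarity = 1 - 4/4
= 0.0000


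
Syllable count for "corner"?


Word: "corner"
Syllable breakdown: cor / ner
Counting: 2 parts
= 2 syllables


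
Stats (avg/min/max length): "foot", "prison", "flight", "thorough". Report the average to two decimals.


Lengths: "foot"=4, "prison"=6, "flight"=6, "thorough"=8
Sum = 24, Count = 4
Average = 24/4 = 6.00
= avg=6.00, min=4, max=8


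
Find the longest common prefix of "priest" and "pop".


Word 1: "priest"
Word 2: "pop"
Comparing from start:
  Pos 0: 'p' == 'p'
  Pos 1: 'r' != 'o' (stop)
LCP = "p" (length 1)


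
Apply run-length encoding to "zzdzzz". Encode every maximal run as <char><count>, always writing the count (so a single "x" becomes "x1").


String: "zzdzzz"
Scanning for consecutive runs:
  'z' x 2
  'd' x 1
  'z' x 3
RLE = "z2d1z3"


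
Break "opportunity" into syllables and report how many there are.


Word: "opportunity"
Syllable breakdown: op / por / tu / ni / ty
Counting: 5 parts
= 5 syllables


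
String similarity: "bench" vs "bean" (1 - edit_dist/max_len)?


Word 1: "bench" (length 5)
Word 2: "bean" (length 4)
One optimal edit sequence:
  1. keep 'b'
  2. keep 'e'
  3. delete 'n'  (+1)
  4. substitute 'c' -> 'a'  (+1)
  5. substitute 'h' -> 'n'  (+1)
Edit distance = 3
Max length = max(5, 4) = 5
Similarity = 1 - 3/5
= 0.4000


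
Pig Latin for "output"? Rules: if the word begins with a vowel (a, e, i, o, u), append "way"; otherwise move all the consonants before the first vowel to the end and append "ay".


Word: "output"
Starts with vowel → add 'way'
Pig Latin = "outputway"


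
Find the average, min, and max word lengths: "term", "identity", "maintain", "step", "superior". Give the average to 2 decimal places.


Lengths: "term"=4, "identity"=8, "maintain"=8, "step"=4, "superior"=8
Sum = 32, Count = 5
Average = 32/5 = 6.40
= avg=6.40, min=4, max=8


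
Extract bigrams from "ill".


Word: "ill" (length 3)
Number of bigrams = 3 - 2 + 1 = 2
  Position 0: "il"
  Position 1: "ll"
Bigrams = "il", "ll"


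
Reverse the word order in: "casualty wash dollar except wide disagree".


Original: "casualty wash dollar except wide disagree"
Words (1..n): casualty | wash | dollar | except | wide | disagree
Reversed (n..1): disagree | wide | except | dollar | wash | casualty
Result = "disagree wide except dollar wash casualty"


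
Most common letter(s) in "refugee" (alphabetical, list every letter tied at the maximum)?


Word: "refugee"
Letter counts:
  'e': 3
  'f': 1
  'g': 1
  'r': 1
  'u': 1
Maximum count = 3
Most frequent = 'e' (3 times each)


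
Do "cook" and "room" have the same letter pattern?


Pattern of "cook": [0, 1, 1, 2]
Pattern of "room": [0, 1, 1, 2]
Patterns match
Same pattern = Yes


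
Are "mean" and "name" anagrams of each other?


Word 1: "mean" → sorted: aemn
Word 2: "name" → sorted: aemn
Same letters? aemn == aemn
Anagram = Yes


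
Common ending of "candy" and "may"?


Word 1: "candy"
Word 2: "may"
Comparing from end:
  Pos -1: 'y' == 'y'
  Pos -2: 'd' != 'a' (stop)
LCS = "y" (length 1)


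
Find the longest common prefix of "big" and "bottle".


Word 1: "big"
Word 2: "bottle"
Comparing from start:
  Pos 0: 'b' == 'b'
  Pos 1: 'i' != 'o' (stop)
LCP = "b" (length 1)


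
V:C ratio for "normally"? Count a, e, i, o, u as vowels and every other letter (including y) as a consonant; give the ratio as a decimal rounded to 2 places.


Word: "normally"
Vowels (a,e,i,o,u): 2
Consonants: 6
Ratio = 2/6
= 0.33


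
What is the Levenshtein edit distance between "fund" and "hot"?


Word 1: "fund" (length 4)
Word 2: "hot" (length 3)
One optimal edit sequence (insert/delete/substitute each cost 1):
  1. delete 'f'  (+1)
  2. substitute 'u' -> 'h'  (+1)
  3. substitute 'n' -> 'o'  (+1)
  4. substitute 'd' -> 't'  (+1)
Total edit operations: 4
Edit distance = 4


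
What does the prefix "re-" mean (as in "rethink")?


Prefix: re-
As in: rethink -> re- + think
Meaning = again


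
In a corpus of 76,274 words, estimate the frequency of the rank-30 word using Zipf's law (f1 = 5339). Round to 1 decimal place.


Zipf's law: f(r) = f(1) / r
f(1) = 5339
f(30) = 5339 / 30
= 178.0 occurrences


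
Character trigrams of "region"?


Word: "region" (length 6)
Number of trigrams = 6 - 3 + 1 = 4
  Position 0: "reg"
  Position 1: "egi"
  Position 2: "gio"
  Position 3: "ion"
Trigrams = "reg", "egi", "gio", "ion"


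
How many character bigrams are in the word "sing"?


Word: "sing" (length 4)
Number of 2-grams = length - 2 + 1 = 4 - 2 + 1
= 3


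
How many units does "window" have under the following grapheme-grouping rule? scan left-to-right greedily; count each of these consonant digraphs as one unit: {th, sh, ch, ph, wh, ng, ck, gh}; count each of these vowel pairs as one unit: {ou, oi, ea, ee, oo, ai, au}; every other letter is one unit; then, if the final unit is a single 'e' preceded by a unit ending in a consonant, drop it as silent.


Word: "window" (6 letters)
Left-to-right scan:
  (1) 'w' (letter)
  (2) 'i' (letter)
  (3) 'n' (letter)
  (4) 'd' (letter)
  (5) 'o' (letter)
  (6) 'w' (letter)
Units from scan: 6
Sound units = 6 units


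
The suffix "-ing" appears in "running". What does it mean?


Suffix: -ing
Example: running = run + -ing, with a spelling change
Meaning = present participle


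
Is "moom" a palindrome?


Word: "moom"
Reversed: "moom"
Forward == Backward? moom == moom
Palindrome = Yes


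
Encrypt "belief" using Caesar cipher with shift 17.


Word: "belief"
Shift: 17
Each letter → (letter + shift) mod 26:
  'b' (1) + 17 = 18 → 's'
  'e' (4) + 17 = 21 → 'v'
  'l' (11) + 17 = 2 → 'c'
  'i' (8) + 17 = 25 → 'z'
  'e' (4) + 17 = 21 → 'v'
  'f' (5) + 17 = 22 → 'w'
Result = "svczvw"


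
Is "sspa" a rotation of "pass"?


Word: "pass", Candidate: "sspa"
Method: check if candidate is substring of word+word
"passpass" contains "sspa"? Yes
Is rotation = Yes


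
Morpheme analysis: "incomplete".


Word: "incomplete"
Morphemes: in- + complete
Each morpheme carries meaning
= 2 morphemes


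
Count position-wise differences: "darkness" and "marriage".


Comparing character by character (same length = 8):
  Pos 0: 'd' vs 'm' !=
  Pos 1: 'a' vs 'a' =
  Pos 2: 'r' vs 'r' =
  Pos 3: 'k' vs 'r' !=
  Pos 4: 'n' vs 'i' !=
  Pos 5: 'e' vs 'a' !=
  Pos 6: 's' vs 'g' !=
  Pos 7: 's' vs 'e' !=
Hamming distance = 6


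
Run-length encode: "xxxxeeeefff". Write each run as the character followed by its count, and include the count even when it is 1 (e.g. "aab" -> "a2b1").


String: "xxxxeeeefff"
Scanning for consecutive runs:
  'x' x 4
  'e' x 4
  'f' x 3
RLE = "x4e4f3"


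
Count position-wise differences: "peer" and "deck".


Comparing character by character (same length = 4):
  Pos 0: 'p' vs 'd' !=
  Pos 1: 'e' vs 'e' =
  Pos 2: 'e' vs 'c' !=
  Pos 3: 'r' vs 'k' !=
Hamming distance = 3


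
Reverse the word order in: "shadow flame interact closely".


Original: "shadow flame interact closely"
Words (1..n): shadow | flame | interact | closely
Reversed (n..1): closely | interact | flame | shadow
Result = "closely interact flame shadow"


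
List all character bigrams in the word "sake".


Word: "sake" (length 4)
Number of bigrams = 4 - 2 + 1 = 3
  Position 0: "sa"
  Position 1: "ak"
  Position 2: "ke"
Bigrams = "sa", "ak", "ke"


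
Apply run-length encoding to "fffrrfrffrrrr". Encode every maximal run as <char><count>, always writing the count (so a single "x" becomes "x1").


String: "fffrrfrffrrrr"
Scanning for consecutive runs:
  'f' x 3
  'r' x 2
  'f' x 1
  'r' x 1
  'f' x 2
  'r' x 4
RLE = "f3r2f1r1f2r4"


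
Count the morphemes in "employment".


Word: "employment"
Morphemes: employ / -ment
Each morpheme carries meaning
= 2 morphemes


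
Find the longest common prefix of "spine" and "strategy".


Word 1: "spine"
Word 2: "strategy"
Comparing from start:
  Pos 0: 's' == 's'
  Pos 1: 'p' != 't' (stop)
LCP = "s" (length 1)


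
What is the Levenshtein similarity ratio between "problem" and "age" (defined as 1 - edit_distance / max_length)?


Word 1: "problem" (length 7)
Word 2: "age" (length 3)
One optimal edit sequence:
  1. delete 'p'  (+1)
  2. delete 'r'  (+1)
  3. delete 'o'  (+1)
  4. substitute 'b' -> 'a'  (+1)
  5. substitute 'l' -> 'g'  (+1)
  6. keep 'e'
  7. delete 'm'  (+1)
Edit distance = 6
Max length = max(7, 3) = 7
Similarity = 1 - 6/7
= 0.1429


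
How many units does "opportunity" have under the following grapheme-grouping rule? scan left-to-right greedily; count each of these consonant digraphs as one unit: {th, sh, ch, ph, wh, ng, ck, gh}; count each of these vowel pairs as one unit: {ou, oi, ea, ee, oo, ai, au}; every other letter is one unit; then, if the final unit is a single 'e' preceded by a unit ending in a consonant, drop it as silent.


Word: "opportunity" (11 letters)
Left-to-right scan:
  [1] 'o' (letter)
  [2] 'p' (letter)
  [3] 'p' (letter)
  [4] 'o' (letter)
  [5] 'r' (letter)
  [6] 't' (letter)
  [7] 'u' (letter)
  [8] 'n' (letter)
  [9] 'i' (letter)
  [10] 't' (letter)
  [11] 'y' (letter)
Units from scan: 11
Sound units = 11 units


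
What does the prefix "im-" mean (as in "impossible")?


Prefix: im-
As in: impossible -> im- + possible
Meaning = not / into


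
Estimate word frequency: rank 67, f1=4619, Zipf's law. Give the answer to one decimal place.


Zipf's law: f(r) = f(1) / r
f(1) = 4619
f(67) = 4619 / 67
= 68.9 occurrences


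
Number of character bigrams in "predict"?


Word: "predict" (length 7)
Number of 2-grams = length - 2 + 1 = 7 - 2 + 1
= 6


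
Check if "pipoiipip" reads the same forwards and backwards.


Word: "pipoiipip"
Reversed: "pipiiopip"
Forward == Backward? pipoiipip != pipiiopip
Palindrome = No


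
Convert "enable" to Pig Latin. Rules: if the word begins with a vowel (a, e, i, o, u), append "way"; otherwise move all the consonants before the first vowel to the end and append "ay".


Word: "enable"
Starts with vowel → add 'way'
Pig Latin = "enableway"


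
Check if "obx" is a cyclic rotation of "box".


Word: "box", Candidate: "obx"
Method: check if candidate is substring of word+word
"boxbox" contains "obx"? No
Is rotation = No


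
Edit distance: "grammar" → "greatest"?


Word 1: "grammar" (length 7)
Word 2: "greatest" (length 8)
One optimal edit sequence (insert/delete/substitute each cost 1):
  1. keep 'g'
  2. keep 'r'
  3. insert 'e'  (+1)
  4. keep 'a'
  5. substitute 'm' -> 't'  (+1)
  6. substitute 'm' -> 'e'  (+1)
  7. substitute 'a' -> 's'  (+1)
  8. substitute 'r' -> 't'  (+1)
Total edit operations: 5
Edit distance = 5


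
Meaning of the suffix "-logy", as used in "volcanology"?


Suffix: -logy
Example: volcanology (volcano + -logy)
Meaning = study of
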